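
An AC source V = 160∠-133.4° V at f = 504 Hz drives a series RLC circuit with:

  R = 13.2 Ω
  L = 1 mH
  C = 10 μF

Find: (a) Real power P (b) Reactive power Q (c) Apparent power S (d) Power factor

Step 1 — Angular frequency: ω = 2π·f = 2π·504 = 3167 rad/s.
Step 2 — Component impedances:
  R: Z = R = 13.2 Ω
  L: Z = jωL = j·3167·0.001 = 0 + j3.167 Ω
  C: Z = 1/(jωC) = -j/(ω·C) = 0 - j31.58 Ω
Step 3 — Series combination: Z_total = R + L + C = 13.2 - j28.41 Ω = 31.33∠-65.1° Ω.
Step 4 — Source phasor: V = 160∠-133.4° V = -109.9 - j116.3 V.
Step 5 — Current: I = V / Z = 1.887 - j4.746 A = 5.107∠-68.3° A.
Step 6 — Complex power: S = V·I* = 344.3 - j741.1 VA.
Step 7 — Real power: P = Re(S) = 344.3 W.
Step 8 — Reactive power: Q = Im(S) = -741.1 VAR.
Step 9 — Apparent power: |S| = 817.2 VA.
Step 10 — Power factor: PF = P/|S| = 0.4213 (leading).

(a) P = 344.3 W  (b) Q = -741.1 VAR  (c) S = 817.2 VA  (d) PF = 0.4213 (leading)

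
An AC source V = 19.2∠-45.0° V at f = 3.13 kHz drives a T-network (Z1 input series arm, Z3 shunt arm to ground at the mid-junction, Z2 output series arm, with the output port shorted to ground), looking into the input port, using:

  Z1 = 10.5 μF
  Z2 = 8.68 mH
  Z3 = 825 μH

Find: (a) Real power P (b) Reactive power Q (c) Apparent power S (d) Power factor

Step 1 — Angular frequency: ω = 2π·f = 2π·3130 = 1.967e+04 rad/s.
Step 2 — Component impedances:
  Z1: Z = 1/(jωC) = -j/(ω·C) = 0 - j4.843 Ω
  Z2: Z = jωL = j·1.967e+04·0.00868 = 0 + j170.7 Ω
  Z3: Z = jωL = j·1.967e+04·0.000825 = 0 + j16.22 Ω
Step 3 — With the output port shorted to ground, the output series arm Z2 runs from the junction to ground; the shunt arm Z3 also runs from the junction to ground. They appear in parallel: Z3 || Z2 = 0 + j14.82 Ω.
Step 4 — Series with input arm Z1: Z_in = Z1 + (Z3 || Z2) = 0 + j9.974 Ω = 9.974∠90.0° Ω.
Step 5 — Source phasor: V = 19.2∠-45.0° V = 13.58 - j13.58 V.
Step 6 — Current: I = V / Z = -1.361 - j1.361 A = 1.925∠-135.0° A.
Step 7 — Complex power: S = V·I* = 0 + j36.96 VA.
Step 8 — Real power: P = Re(S) = 0 W.
Step 9 — Reactive power: Q = Im(S) = 36.96 VAR.
Step 10 — Apparent power: |S| = 36.96 VA.
Step 11 — Power factor: PF = P/|S| = 0 (lagging).

(a) P = 0 W  (b) Q = 36.96 VAR  (c) S = 36.96 VA  (d) PF = 0 (lagging)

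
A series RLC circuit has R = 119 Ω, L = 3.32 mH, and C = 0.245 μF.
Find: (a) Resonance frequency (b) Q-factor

Step 1 — Resonance condition Im(Z)=0 gives ω₀ = 1/√(LC).
Step 2 — ω₀ = 1/√(0.00332·2.45e-07) = 3.506e+04 rad/s.
Step 3 — f₀ = ω₀/(2π) = 5580 Hz.
Step 4 — Series Q: Q = ω₀L/R = 3.506e+04·0.00332/119 = 0.9782.

(a) f₀ = 5580 Hz  (b) Q = 0.9782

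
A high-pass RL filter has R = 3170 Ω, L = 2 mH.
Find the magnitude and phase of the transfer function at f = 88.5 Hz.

Step 1 — Angular frequency: ω = 2π·88.5 = 556.1 rad/s.
Step 2 — Transfer function: H(jω) = jωL/(R + jωL).
Step 3 — Numerator jωL = j·1.112; denominator R + jωL = 3170 + j1.112.
Step 4 — H = 1.231e-07 + j0.0003508.
Step 5 — Magnitude: |H| = 0.0003508 (-69.1 dB); phase: φ = 90.0°.

|H| = 0.0003508 (-69.1 dB), φ = 90.0°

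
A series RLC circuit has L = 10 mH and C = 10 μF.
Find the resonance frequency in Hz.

Step 1 — Resonance condition Im(Z)=0 gives ω₀ = 1/√(LC).
Step 2 — ω₀ = 1/√(0.01·1e-05) = 3162 rad/s.
Step 3 — f₀ = ω₀/(2π) = 503.3 Hz.

f₀ = 503.3 Hz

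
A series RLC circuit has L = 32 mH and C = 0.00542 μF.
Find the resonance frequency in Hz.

Step 1 — Resonance condition Im(Z)=0 gives ω₀ = 1/√(LC).
Step 2 — ω₀ = 1/√(0.032·5.42e-09) = 7.593e+04 rad/s.
Step 3 — f₀ = ω₀/(2π) = 1.208e+04 Hz.

f₀ = 1.208e+04 Hz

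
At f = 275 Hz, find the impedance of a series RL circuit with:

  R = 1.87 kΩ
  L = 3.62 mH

Step 1 — Angular frequency: ω = 2π·f = 2π·275 = 1728 rad/s.
Step 2 — Component impedances:
  R: Z = R = 1870 Ω
  L: Z = jωL = j·1728·0.00362 = 0 + j6.255 Ω
Step 3 — Series combination: Z_total = R + L = 1870 + j6.255 Ω = 1870∠0.2° Ω.

Z = 1870 + j6.255 Ω = 1870∠0.2° Ω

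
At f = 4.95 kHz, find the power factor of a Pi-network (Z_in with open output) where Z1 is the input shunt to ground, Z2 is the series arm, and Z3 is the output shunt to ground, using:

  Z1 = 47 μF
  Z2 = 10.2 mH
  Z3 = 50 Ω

Step 1 — Angular frequency: ω = 2π·f = 2π·4950 = 3.11e+04 rad/s.
Step 2 — Component impedances:
  Z1: Z = 1/(jωC) = -j/(ω·C) = 0 - j0.6841 Ω
  Z2: Z = jωL = j·3.11e+04·0.0102 = 0 + j317.2 Ω
  Z3: Z = R = 50 Ω
Step 3 — With open output, the series arm Z2 and the output shunt Z3 appear in series to ground: Z2 + Z3 = 50 + j317.2 Ω.
Step 4 — Parallel with input shunt Z1: Z_in = Z1 || (Z2 + Z3) = 0.0002278 - j0.6855 Ω = 0.6855∠-90.0° Ω.
Step 5 — Power factor: PF = cos(φ) = Re(Z)/|Z| = 0.0002278/0.6855 = 0.0003323.
Step 6 — Type: Im(Z) = -0.6855 ⇒ leading (phase φ = -90.0°).

PF = 0.0003323 (leading, φ = -90.0°)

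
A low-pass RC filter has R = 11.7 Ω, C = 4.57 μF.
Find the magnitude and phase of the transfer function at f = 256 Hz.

Step 1 — Angular frequency: ω = 2π·256 = 1608 rad/s.
Step 2 — Transfer function: H(jω) = 1/(1 + jωRC).
Step 3 — Denominator: 1 + jωRC = 1 + j·1608·11.7·4.57e-06 = 1 + j0.086.
Step 4 — H = 0.9927 - j0.08537.
Step 5 — Magnitude: |H| = 0.9963 (-0.0 dB); phase: φ = -4.9°.

|H| = 0.9963 (-0.0 dB), φ = -4.9°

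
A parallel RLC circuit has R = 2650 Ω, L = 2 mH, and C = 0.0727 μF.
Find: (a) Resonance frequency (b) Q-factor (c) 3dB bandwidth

Step 1 — Resonance: ω₀ = 1/√(LC) = 1/√(0.002·7.27e-08) = 8.293e+04 rad/s.
Step 2 — f₀ = ω₀/(2π) = 1.32e+04 Hz.
Step 3 — Parallel Q: Q = R/(ω₀L) = 2650/(8.293e+04·0.002) = 15.98.
Step 4 — Bandwidth: Δω = ω₀/Q = 5191 rad/s; BW = Δω/(2π) = 826.1 Hz.

(a) f₀ = 1.32e+04 Hz  (b) Q = 15.98  (c) BW = 826.1 Hz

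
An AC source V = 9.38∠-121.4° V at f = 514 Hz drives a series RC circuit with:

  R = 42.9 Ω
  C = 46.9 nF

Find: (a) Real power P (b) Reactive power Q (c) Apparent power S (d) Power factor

Step 1 — Angular frequency: ω = 2π·f = 2π·514 = 3230 rad/s.
Step 2 — Component impedances:
  R: Z = R = 42.9 Ω
  C: Z = 1/(jωC) = -j/(ω·C) = 0 - j6602 Ω
Step 3 — Series combination: Z_total = R + C = 42.9 - j6602 Ω = 6602∠-89.6° Ω.
Step 4 — Source phasor: V = 9.38∠-121.4° V = -4.887 - j8.006 V.
Step 5 — Current: I = V / Z = 0.001208 - j0.0007481 A = 0.001421∠-31.8° A.
Step 6 — Complex power: S = V·I* = 8.659e-05 - j0.01333 VA.
Step 7 — Real power: P = Re(S) = 8.659e-05 W.
Step 8 — Reactive power: Q = Im(S) = -0.01333 VAR.
Step 9 — Apparent power: |S| = 0.01333 VA.
Step 10 — Power factor: PF = P/|S| = 0.006498 (leading).

(a) P = 8.659e-05 W  (b) Q = -0.01333 VAR  (c) S = 0.01333 VA  (d) PF = 0.006498 (leading)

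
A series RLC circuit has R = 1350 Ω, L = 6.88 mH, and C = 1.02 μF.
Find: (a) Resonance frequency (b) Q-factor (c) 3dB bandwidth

Step 1 — Resonance: ω₀ = 1/√(LC) = 1/√(0.00688·1.02e-06) = 1.194e+04 rad/s.
Step 2 — f₀ = ω₀/(2π) = 1900 Hz.
Step 3 — Series Q: Q = ω₀L/R = 1.194e+04·0.00688/1350 = 0.06084.
Step 4 — Bandwidth: Δω = ω₀/Q = 1.962e+05 rad/s; BW = Δω/(2π) = 3.123e+04 Hz.

(a) f₀ = 1900 Hz  (b) Q = 0.06084  (c) BW = 3.123e+04 Hz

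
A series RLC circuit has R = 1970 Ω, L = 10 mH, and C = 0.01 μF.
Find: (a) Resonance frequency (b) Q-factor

Step 1 — Resonance condition Im(Z)=0 gives ω₀ = 1/√(LC).
Step 2 — ω₀ = 1/√(0.01·1e-08) = 1e+05 rad/s.
Step 3 — f₀ = ω₀/(2π) = 1.592e+04 Hz.
Step 4 — Series Q: Q = ω₀L/R = 1e+05·0.01/1970 = 0.5076.

(a) f₀ = 1.592e+04 Hz  (b) Q = 0.5076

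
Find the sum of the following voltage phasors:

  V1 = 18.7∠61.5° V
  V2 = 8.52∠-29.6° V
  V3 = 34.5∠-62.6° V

Step 1 — Convert each phasor to rectangular form:
  V1 = 18.7·(cos(61.5°) + j·sin(61.5°)) = 8.923 + j16.43 V
  V2 = 8.52·(cos(-29.6°) + j·sin(-29.6°)) = 7.408 - j4.208 V
  V3 = 34.5·(cos(-62.6°) + j·sin(-62.6°)) = 15.88 - j30.63 V
Step 2 — Sum components: V_total = 32.21 - j18.4 V.
Step 3 — Convert to polar: |V_total| = 37.1 V, ∠V_total = -29.7°.

V_total = 37.1∠-29.7° V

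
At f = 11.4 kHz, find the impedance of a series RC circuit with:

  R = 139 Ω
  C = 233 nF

Step 1 — Angular frequency: ω = 2π·f = 2π·1.14e+04 = 7.163e+04 rad/s.
Step 2 — Component impedances:
  R: Z = R = 139 Ω
  C: Z = 1/(jωC) = -j/(ω·C) = 0 - j59.92 Ω
Step 3 — Series combination: Z_total = R + C = 139 - j59.92 Ω = 151.4∠-23.3° Ω.

Z = 139 - j59.92 Ω = 151.4∠-23.3° Ω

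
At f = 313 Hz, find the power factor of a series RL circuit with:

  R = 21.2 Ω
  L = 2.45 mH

Step 1 — Angular frequency: ω = 2π·f = 2π·313 = 1967 rad/s.
Step 2 — Component impedances:
  R: Z = R = 21.2 Ω
  L: Z = jωL = j·1967·0.00245 = 0 + j4.818 Ω
Step 3 — Series combination: Z_total = R + L = 21.2 + j4.818 Ω = 21.74∠12.8° Ω.
Step 4 — Power factor: PF = cos(φ) = Re(Z)/|Z| = 21.2/21.741 = 0.9751.
Step 5 — Type: Im(Z) = 4.818 ⇒ lagging (phase φ = 12.8°).

PF = 0.9751 (lagging, φ = 12.8°)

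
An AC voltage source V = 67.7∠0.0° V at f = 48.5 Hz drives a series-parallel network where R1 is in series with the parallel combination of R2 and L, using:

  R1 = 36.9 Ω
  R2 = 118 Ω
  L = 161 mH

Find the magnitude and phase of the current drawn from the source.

Step 1 — Angular frequency: ω = 2π·f = 2π·48.5 = 304.7 rad/s.
Step 2 — Component impedances:
  R1: Z = R = 36.9 Ω
  R2: Z = R = 118 Ω
  L: Z = jωL = j·304.7·0.161 = 0 + j49.06 Ω
Step 3 — Parallel branch: R2 || L = 1/(1/R2 + 1/L) = 17.39 + j41.83 Ω.
Step 4 — Series with R1: Z_total = R1 + (R2 || L) = 54.29 + j41.83 Ω = 68.54∠37.6° Ω.
Step 5 — Source phasor: V = 67.7∠0.0° V = 67.7 V.
Step 6 — Ohm's law: I = V / Z_total = (67.7) / (54.29 + j41.83) = 0.7825 - j0.6029 A.
Step 7 — Convert to polar: |I| = 0.9878 A, ∠I = -37.6°.

I = 0.9878∠-37.6° A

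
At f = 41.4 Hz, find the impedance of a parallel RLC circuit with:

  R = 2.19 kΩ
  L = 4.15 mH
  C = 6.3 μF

Step 1 — Angular frequency: ω = 2π·f = 2π·41.4 = 260.1 rad/s.
Step 2 — Component impedances:
  R: Z = R = 2190 Ω
  L: Z = jωL = j·260.1·0.00415 = 0 + j1.08 Ω
  C: Z = 1/(jωC) = -j/(ω·C) = 0 - j610.2 Ω
Step 3 — Parallel combination: 1/Z_total = 1/R + 1/L + 1/C; Z_total = 0.000534 + j1.081 Ω = 1.081∠90.0° Ω.

Z = 0.000534 + j1.081 Ω = 1.081∠90.0° Ω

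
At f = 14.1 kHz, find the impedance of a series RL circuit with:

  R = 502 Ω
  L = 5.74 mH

Step 1 — Angular frequency: ω = 2π·f = 2π·1.41e+04 = 8.859e+04 rad/s.
Step 2 — Component impedances:
  R: Z = R = 502 Ω
  L: Z = jωL = j·8.859e+04·0.00574 = 0 + j508.5 Ω
Step 3 — Series combination: Z_total = R + L = 502 + j508.5 Ω = 714.6∠45.4° Ω.

Z = 502 + j508.5 Ω = 714.6∠45.4° Ω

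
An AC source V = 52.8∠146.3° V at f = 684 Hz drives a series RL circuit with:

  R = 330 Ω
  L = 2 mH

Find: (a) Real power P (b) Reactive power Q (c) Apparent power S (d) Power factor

Step 1 — Angular frequency: ω = 2π·f = 2π·684 = 4298 rad/s.
Step 2 — Component impedances:
  R: Z = R = 330 Ω
  L: Z = jωL = j·4298·0.002 = 0 + j8.595 Ω
Step 3 — Series combination: Z_total = R + L = 330 + j8.595 Ω = 330.1∠1.5° Ω.
Step 4 — Source phasor: V = 52.8∠146.3° V = -43.93 + j29.3 V.
Step 5 — Current: I = V / Z = -0.1307 + j0.09218 A = 0.1599∠144.8° A.
Step 6 — Complex power: S = V·I* = 8.442 + j0.2199 VA.
Step 7 — Real power: P = Re(S) = 8.442 W.
Step 8 — Reactive power: Q = Im(S) = 0.2199 VAR.
Step 9 — Apparent power: |S| = 8.445 VA.
Step 10 — Power factor: PF = P/|S| = 0.9997 (lagging).

(a) P = 8.442 W  (b) Q = 0.2199 VAR  (c) S = 8.445 VA  (d) PF = 0.9997 (lagging)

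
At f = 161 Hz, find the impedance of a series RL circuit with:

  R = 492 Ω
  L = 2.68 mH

Step 1 — Angular frequency: ω = 2π·f = 2π·161 = 1012 rad/s.
Step 2 — Component impedances:
  R: Z = R = 492 Ω
  L: Z = jωL = j·1012·0.00268 = 0 + j2.711 Ω
Step 3 — Series combination: Z_total = R + L = 492 + j2.711 Ω = 492∠0.3° Ω.

Z = 492 + j2.711 Ω = 492∠0.3° Ω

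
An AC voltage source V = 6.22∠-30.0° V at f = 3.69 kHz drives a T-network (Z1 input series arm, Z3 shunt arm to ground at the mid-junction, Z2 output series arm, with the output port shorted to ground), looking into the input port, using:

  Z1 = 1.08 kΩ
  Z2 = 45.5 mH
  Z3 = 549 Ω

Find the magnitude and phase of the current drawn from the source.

Step 1 — Angular frequency: ω = 2π·f = 2π·3690 = 2.318e+04 rad/s.
Step 2 — Component impedances:
  Z1: Z = R = 1080 Ω
  Z2: Z = jωL = j·2.318e+04·0.0455 = 0 + j1055 Ω
  Z3: Z = R = 549 Ω
Step 3 — With the output port shorted to ground, the output series arm Z2 runs from the junction to ground; the shunt arm Z3 also runs from the junction to ground. They appear in parallel: Z3 || Z2 = 432 + j224.8 Ω.
Step 4 — Series with input arm Z1: Z_in = Z1 + (Z3 || Z2) = 1512 + j224.8 Ω = 1529∠8.5° Ω.
Step 5 — Source phasor: V = 6.22∠-30.0° V = 5.387 - j3.11 V.
Step 6 — Ohm's law: I = V / Z_total = (5.387 - j3.11) / (1512 + j224.8) = 0.003186 - j0.002531 A.
Step 7 — Convert to polar: |I| = 0.004069 A, ∠I = -38.5°.

I = 0.004069∠-38.5° A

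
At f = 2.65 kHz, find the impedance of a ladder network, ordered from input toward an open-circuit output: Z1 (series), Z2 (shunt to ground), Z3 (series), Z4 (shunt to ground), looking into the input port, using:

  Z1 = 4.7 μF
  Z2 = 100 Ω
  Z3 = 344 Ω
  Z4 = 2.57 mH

Step 1 — Angular frequency: ω = 2π·f = 2π·2650 = 1.665e+04 rad/s.
Step 2 — Component impedances:
  Z1: Z = 1/(jωC) = -j/(ω·C) = 0 - j12.78 Ω
  Z2: Z = R = 100 Ω
  Z3: Z = R = 344 Ω
  Z4: Z = jωL = j·1.665e+04·0.00257 = 0 + j42.79 Ω
Step 3 — Ladder network (open output): work backward from the far end, alternating series and parallel combinations. Z_in = 77.68 - j10.63 Ω = 78.41∠-7.8° Ω.

Z = 77.68 - j10.63 Ω = 78.41∠-7.8° Ω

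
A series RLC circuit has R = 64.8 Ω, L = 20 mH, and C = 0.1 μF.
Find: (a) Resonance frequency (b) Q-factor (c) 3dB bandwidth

Step 1 — Resonance: ω₀ = 1/√(LC) = 1/√(0.02·1e-07) = 2.236e+04 rad/s.
Step 2 — f₀ = ω₀/(2π) = 3559 Hz.
Step 3 — Series Q: Q = ω₀L/R = 2.236e+04·0.02/64.8 = 6.901.
Step 4 — Bandwidth: Δω = ω₀/Q = 3240 rad/s; BW = Δω/(2π) = 515.7 Hz.

(a) f₀ = 3559 Hz  (b) Q = 6.901  (c) BW = 515.7 Hz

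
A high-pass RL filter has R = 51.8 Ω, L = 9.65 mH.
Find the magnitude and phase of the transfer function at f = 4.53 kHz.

Step 1 — Angular frequency: ω = 2π·4530 = 2.846e+04 rad/s.
Step 2 — Transfer function: H(jω) = jωL/(R + jωL).
Step 3 — Numerator jωL = j·274.7; denominator R + jωL = 51.8 + j274.7.
Step 4 — H = 0.9657 + j0.1821.
Step 5 — Magnitude: |H| = 0.9827 (-0.2 dB); phase: φ = 10.7°.

|H| = 0.9827 (-0.2 dB), φ = 10.7°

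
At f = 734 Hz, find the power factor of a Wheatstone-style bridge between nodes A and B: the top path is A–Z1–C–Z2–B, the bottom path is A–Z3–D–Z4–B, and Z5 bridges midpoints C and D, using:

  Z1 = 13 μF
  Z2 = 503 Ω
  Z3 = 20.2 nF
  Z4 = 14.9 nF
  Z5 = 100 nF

Step 1 — Angular frequency: ω = 2π·f = 2π·734 = 4612 rad/s.
Step 2 — Component impedances:
  Z1: Z = 1/(jωC) = -j/(ω·C) = 0 - j16.68 Ω
  Z2: Z = R = 503 Ω
  Z3: Z = 1/(jωC) = -j/(ω·C) = 0 - j1.073e+04 Ω
  Z4: Z = 1/(jωC) = -j/(ω·C) = 0 - j1.455e+04 Ω
  Z5: Z = 1/(jωC) = -j/(ω·C) = 0 - j2168 Ω
Step 3 — Bridge requires nodal analysis (the Z5 bridge couples midpoints C and D, so the two paths cannot be reduced to a simple series/parallel combination). Setting node B to ground and injecting 1 A at node A, the 3-node admittance system at A, C, D solves to V_A = Z_AB = 502.4 - j32.11 Ω = 503.4∠-3.7° Ω.
Step 4 — Power factor: PF = cos(φ) = Re(Z)/|Z| = 502.4/503.4 = 0.998.
Step 5 — Type: Im(Z) = -32.11 ⇒ leading (phase φ = -3.7°).

PF = 0.998 (leading, φ = -3.7°)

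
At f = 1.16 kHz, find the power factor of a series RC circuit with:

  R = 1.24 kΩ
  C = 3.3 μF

Step 1 — Angular frequency: ω = 2π·f = 2π·1160 = 7288 rad/s.
Step 2 — Component impedances:
  R: Z = R = 1240 Ω
  C: Z = 1/(jωC) = -j/(ω·C) = 0 - j41.58 Ω
Step 3 — Series combination: Z_total = R + C = 1240 - j41.58 Ω = 1241∠-1.9° Ω.
Step 4 — Power factor: PF = cos(φ) = Re(Z)/|Z| = 1240/1240.7 = 0.9994.
Step 5 — Type: Im(Z) = -41.58 ⇒ leading (phase φ = -1.9°).

PF = 0.9994 (leading, φ = -1.9°)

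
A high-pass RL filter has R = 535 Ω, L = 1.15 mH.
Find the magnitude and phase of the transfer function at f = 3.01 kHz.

Step 1 — Angular frequency: ω = 2π·3010 = 1.891e+04 rad/s.
Step 2 — Transfer function: H(jω) = jωL/(R + jωL).
Step 3 — Numerator jωL = j·21.75; denominator R + jωL = 535 + j21.75.
Step 4 — H = 0.00165 + j0.04059.
Step 5 — Magnitude: |H| = 0.04062 (-27.8 dB); phase: φ = 87.7°.

|H| = 0.04062 (-27.8 dB), φ = 87.7°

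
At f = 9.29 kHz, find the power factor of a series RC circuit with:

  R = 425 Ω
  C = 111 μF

Step 1 — Angular frequency: ω = 2π·f = 2π·9290 = 5.837e+04 rad/s.
Step 2 — Component impedances:
  R: Z = R = 425 Ω
  C: Z = 1/(jωC) = -j/(ω·C) = 0 - j0.1543 Ω
Step 3 — Series combination: Z_total = R + C = 425 - j0.1543 Ω = 425∠-0.0° Ω.
Step 4 — Power factor: PF = cos(φ) = Re(Z)/|Z| = 425/425 = 1.
Step 5 — Type: Im(Z) = -0.1543 ⇒ leading (phase φ = -0.0°).

PF = 1 (leading, φ = -0.0°)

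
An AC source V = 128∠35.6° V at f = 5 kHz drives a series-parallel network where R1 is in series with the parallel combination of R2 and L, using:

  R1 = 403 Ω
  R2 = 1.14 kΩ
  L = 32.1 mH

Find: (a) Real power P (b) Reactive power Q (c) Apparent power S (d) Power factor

Step 1 — Angular frequency: ω = 2π·f = 2π·5000 = 3.142e+04 rad/s.
Step 2 — Component impedances:
  R1: Z = R = 403 Ω
  R2: Z = R = 1140 Ω
  L: Z = jωL = j·3.142e+04·0.0321 = 0 + j1008 Ω
Step 3 — Parallel branch: R2 || L = 1/(1/R2 + 1/L) = 500.5 + j565.7 Ω.
Step 4 — Series with R1: Z_total = R1 + (R2 || L) = 903.5 + j565.7 Ω = 1066∠32.1° Ω.
Step 5 — Source phasor: V = 128∠35.6° V = 104.1 + j74.51 V.
Step 6 — Current: I = V / Z = 0.1198 + j0.007426 A = 0.1201∠3.5° A.
Step 7 — Complex power: S = V·I* = 13.03 + j8.157 VA.
Step 8 — Real power: P = Re(S) = 13.03 W.
Step 9 — Reactive power: Q = Im(S) = 8.157 VAR.
Step 10 — Apparent power: |S| = 15.37 VA.
Step 11 — Power factor: PF = P/|S| = 0.8475 (lagging).

(a) P = 13.03 W  (b) Q = 8.157 VAR  (c) S = 15.37 VA  (d) PF = 0.8475 (lagging)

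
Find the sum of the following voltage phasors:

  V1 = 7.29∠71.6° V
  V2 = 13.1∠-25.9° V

Step 1 — Convert each phasor to rectangular form:
  V1 = 7.29·(cos(71.6°) + j·sin(71.6°)) = 2.301 + j6.917 V
  V2 = 13.1·(cos(-25.9°) + j·sin(-25.9°)) = 11.78 - j5.722 V
Step 2 — Sum components: V_total = 14.09 + j1.195 V.
Step 3 — Convert to polar: |V_total| = 14.14 V, ∠V_total = 4.9°.

V_total = 14.14∠4.9° V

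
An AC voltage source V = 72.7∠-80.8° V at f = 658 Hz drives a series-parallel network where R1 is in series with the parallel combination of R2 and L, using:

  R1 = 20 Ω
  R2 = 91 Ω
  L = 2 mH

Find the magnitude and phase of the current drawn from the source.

Step 1 — Angular frequency: ω = 2π·f = 2π·658 = 4134 rad/s.
Step 2 — Component impedances:
  R1: Z = R = 20 Ω
  R2: Z = R = 91 Ω
  L: Z = jωL = j·4134·0.002 = 0 + j8.269 Ω
Step 3 — Parallel branch: R2 || L = 1/(1/R2 + 1/L) = 0.7452 + j8.201 Ω.
Step 4 — Series with R1: Z_total = R1 + (R2 || L) = 20.75 + j8.201 Ω = 22.31∠21.6° Ω.
Step 5 — Source phasor: V = 72.7∠-80.8° V = 11.62 - j71.76 V.
Step 6 — Ohm's law: I = V / Z_total = (11.62 - j71.76) / (20.75 + j8.201) = -0.6981 - j3.183 A.
Step 7 — Convert to polar: |I| = 3.259 A, ∠I = -102.4°.

I = 3.259∠-102.4° A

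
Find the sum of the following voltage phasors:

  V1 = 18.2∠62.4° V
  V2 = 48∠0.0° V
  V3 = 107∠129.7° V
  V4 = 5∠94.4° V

Step 1 — Convert each phasor to rectangular form:
  V1 = 18.2·(cos(62.4°) + j·sin(62.4°)) = 8.432 + j16.13 V
  V2 = 48·(cos(0.0°) + j·sin(0.0°)) = 48 V
  V3 = 107·(cos(129.7°) + j·sin(129.7°)) = -68.35 + j82.33 V
  V4 = 5·(cos(94.4°) + j·sin(94.4°)) = -0.3836 + j4.985 V
Step 2 — Sum components: V_total = -12.3 + j103.4 V.
Step 3 — Convert to polar: |V_total| = 104.2 V, ∠V_total = 96.8°.

V_total = 104.2∠96.8° V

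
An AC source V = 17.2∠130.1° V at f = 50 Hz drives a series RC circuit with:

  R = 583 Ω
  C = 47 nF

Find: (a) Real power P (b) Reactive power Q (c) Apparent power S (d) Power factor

Step 1 — Angular frequency: ω = 2π·f = 2π·50 = 314.2 rad/s.
Step 2 — Component impedances:
  R: Z = R = 583 Ω
  C: Z = 1/(jωC) = -j/(ω·C) = 0 - j6.773e+04 Ω
Step 3 — Series combination: Z_total = R + C = 583 - j6.773e+04 Ω = 6.773e+04∠-89.5° Ω.
Step 4 — Source phasor: V = 17.2∠130.1° V = -11.08 + j13.16 V.
Step 5 — Current: I = V / Z = -0.0001957 - j0.0001619 A = 0.000254∠-140.4° A.
Step 6 — Complex power: S = V·I* = 3.76e-05 - j0.004368 VA.
Step 7 — Real power: P = Re(S) = 3.76e-05 W.
Step 8 — Reactive power: Q = Im(S) = -0.004368 VAR.
Step 9 — Apparent power: |S| = 0.004368 VA.
Step 10 — Power factor: PF = P/|S| = 0.008608 (leading).

(a) P = 3.76e-05 W  (b) Q = -0.004368 VAR  (c) S = 0.004368 VA  (d) PF = 0.008608 (leading)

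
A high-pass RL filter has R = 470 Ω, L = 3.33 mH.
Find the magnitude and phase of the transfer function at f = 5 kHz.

Step 1 — Angular frequency: ω = 2π·5000 = 3.142e+04 rad/s.
Step 2 — Transfer function: H(jω) = jωL/(R + jωL).
Step 3 — Numerator jωL = j·104.6; denominator R + jωL = 470 + j104.6.
Step 4 — H = 0.04721 + j0.2121.
Step 5 — Magnitude: |H| = 0.2173 (-13.3 dB); phase: φ = 77.5°.

|H| = 0.2173 (-13.3 dB), φ = 77.5°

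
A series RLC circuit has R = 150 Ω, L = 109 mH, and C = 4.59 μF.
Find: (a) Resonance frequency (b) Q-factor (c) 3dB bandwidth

Step 1 — Resonance condition Im(Z)=0 gives ω₀ = 1/√(LC).
Step 2 — ω₀ = 1/√(0.109·4.59e-06) = 1414 rad/s.
Step 3 — f₀ = ω₀/(2π) = 225 Hz.
Step 4 — Series Q: Q = ω₀L/R = 1414·0.109/150 = 1.027.
Step 5 — 3dB bandwidth: Δω = ω₀/Q = 1376 rad/s; BW = Δω/(2π) = 219 Hz.

(a) f₀ = 225 Hz  (b) Q = 1.027  (c) BW = 219 Hz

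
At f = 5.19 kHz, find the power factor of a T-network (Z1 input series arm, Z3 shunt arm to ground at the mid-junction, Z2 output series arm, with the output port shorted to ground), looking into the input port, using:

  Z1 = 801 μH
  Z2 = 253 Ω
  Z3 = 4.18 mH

Step 1 — Angular frequency: ω = 2π·f = 2π·5190 = 3.261e+04 rad/s.
Step 2 — Component impedances:
  Z1: Z = jωL = j·3.261e+04·0.000801 = 0 + j26.12 Ω
  Z2: Z = R = 253 Ω
  Z3: Z = jωL = j·3.261e+04·0.00418 = 0 + j136.3 Ω
Step 3 — With the output port shorted to ground, the output series arm Z2 runs from the junction to ground; the shunt arm Z3 also runs from the junction to ground. They appear in parallel: Z3 || Z2 = 56.92 + j105.6 Ω.
Step 4 — Series with input arm Z1: Z_in = Z1 + (Z3 || Z2) = 56.92 + j131.8 Ω = 143.5∠66.6° Ω.
Step 5 — Power factor: PF = cos(φ) = Re(Z)/|Z| = 56.917/143.53 = 0.3966.
Step 6 — Type: Im(Z) = 131.8 ⇒ lagging (phase φ = 66.6°).

PF = 0.3966 (lagging, φ = 66.6°)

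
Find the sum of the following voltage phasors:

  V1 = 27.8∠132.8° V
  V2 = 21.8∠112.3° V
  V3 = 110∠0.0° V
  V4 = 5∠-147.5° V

Step 1 — Convert each phasor to rectangular form:
  V1 = 27.8·(cos(132.8°) + j·sin(132.8°)) = -18.89 + j20.4 V
  V2 = 21.8·(cos(112.3°) + j·sin(112.3°)) = -8.272 + j20.17 V
  V3 = 110·(cos(0.0°) + j·sin(0.0°)) = 110 V
  V4 = 5·(cos(-147.5°) + j·sin(-147.5°)) = -4.217 - j2.686 V
Step 2 — Sum components: V_total = 78.62 + j37.88 V.
Step 3 — Convert to polar: |V_total| = 87.27 V, ∠V_total = 25.7°.

V_total = 87.27∠25.7° V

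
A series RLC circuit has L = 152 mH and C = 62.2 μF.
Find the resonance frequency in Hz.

Step 1 — Resonance condition Im(Z)=0 gives ω₀ = 1/√(LC).
Step 2 — ω₀ = 1/√(0.152·6.22e-05) = 325.2 rad/s.
Step 3 — f₀ = ω₀/(2π) = 51.76 Hz.

f₀ = 51.76 Hz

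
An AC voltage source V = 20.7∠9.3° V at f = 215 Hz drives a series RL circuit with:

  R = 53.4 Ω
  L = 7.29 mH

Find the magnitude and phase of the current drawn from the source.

Step 1 — Angular frequency: ω = 2π·f = 2π·215 = 1351 rad/s.
Step 2 — Component impedances:
  R: Z = R = 53.4 Ω
  L: Z = jωL = j·1351·0.00729 = 0 + j9.848 Ω
Step 3 — Series combination: Z_total = R + L = 53.4 + j9.848 Ω = 54.3∠10.4° Ω.
Step 4 — Source phasor: V = 20.7∠9.3° V = 20.43 + j3.345 V.
Step 5 — Ohm's law: I = V / Z_total = (20.43 + j3.345) / (53.4 + j9.848) = 0.3811 - j0.007644 A.
Step 6 — Convert to polar: |I| = 0.3812 A, ∠I = -1.1°.

I = 0.3812∠-1.1° A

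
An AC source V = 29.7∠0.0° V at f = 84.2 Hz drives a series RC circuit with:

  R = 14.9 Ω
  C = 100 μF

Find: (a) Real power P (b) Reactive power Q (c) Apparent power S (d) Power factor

Step 1 — Angular frequency: ω = 2π·f = 2π·84.2 = 529 rad/s.
Step 2 — Component impedances:
  R: Z = R = 14.9 Ω
  C: Z = 1/(jωC) = -j/(ω·C) = 0 - j18.9 Ω
Step 3 — Series combination: Z_total = R + C = 14.9 - j18.9 Ω = 24.07∠-51.8° Ω.
Step 4 — Source phasor: V = 29.7∠0.0° V = 29.7 V.
Step 5 — Current: I = V / Z = 0.7639 + j0.9691 A = 1.234∠51.8° A.
Step 6 — Complex power: S = V·I* = 22.69 - j28.78 VA.
Step 7 — Real power: P = Re(S) = 22.69 W.
Step 8 — Reactive power: Q = Im(S) = -28.78 VAR.
Step 9 — Apparent power: |S| = 36.65 VA.
Step 10 — Power factor: PF = P/|S| = 0.6191 (leading).

(a) P = 22.69 W  (b) Q = -28.78 VAR  (c) S = 36.65 VA  (d) PF = 0.6191 (leading)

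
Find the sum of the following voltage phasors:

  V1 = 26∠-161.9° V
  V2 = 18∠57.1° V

Step 1 — Convert each phasor to rectangular form:
  V1 = 26·(cos(-161.9°) + j·sin(-161.9°)) = -24.71 - j8.078 V
  V2 = 18·(cos(57.1°) + j·sin(57.1°)) = 9.777 + j15.11 V
Step 2 — Sum components: V_total = -14.94 + j7.036 V.
Step 3 — Convert to polar: |V_total| = 16.51 V, ∠V_total = 154.8°.

V_total = 16.51∠154.8° V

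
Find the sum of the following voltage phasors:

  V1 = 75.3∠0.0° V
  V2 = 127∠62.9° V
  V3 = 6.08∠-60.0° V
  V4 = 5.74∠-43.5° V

Step 1 — Convert each phasor to rectangular form:
  V1 = 75.3·(cos(0.0°) + j·sin(0.0°)) = 75.3 V
  V2 = 127·(cos(62.9°) + j·sin(62.9°)) = 57.85 + j113.1 V
  V3 = 6.08·(cos(-60.0°) + j·sin(-60.0°)) = 3.04 - j5.265 V
  V4 = 5.74·(cos(-43.5°) + j·sin(-43.5°)) = 4.164 - j3.951 V
Step 2 — Sum components: V_total = 140.4 + j103.8 V.
Step 3 — Convert to polar: |V_total| = 174.6 V, ∠V_total = 36.5°.

V_total = 174.6∠36.5° V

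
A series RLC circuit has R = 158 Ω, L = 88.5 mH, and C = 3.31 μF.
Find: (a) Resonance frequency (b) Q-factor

Step 1 — Resonance condition Im(Z)=0 gives ω₀ = 1/√(LC).
Step 2 — ω₀ = 1/√(0.0885·3.31e-06) = 1848 rad/s.
Step 3 — f₀ = ω₀/(2π) = 294.1 Hz.
Step 4 — Series Q: Q = ω₀L/R = 1848·0.0885/158 = 1.035.

(a) f₀ = 294.1 Hz  (b) Q = 1.035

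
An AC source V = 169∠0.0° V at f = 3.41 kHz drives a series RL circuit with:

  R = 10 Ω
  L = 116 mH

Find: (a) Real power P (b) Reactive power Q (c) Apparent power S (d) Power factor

Step 1 — Angular frequency: ω = 2π·f = 2π·3410 = 2.143e+04 rad/s.
Step 2 — Component impedances:
  R: Z = R = 10 Ω
  L: Z = jωL = j·2.143e+04·0.116 = 0 + j2485 Ω
Step 3 — Series combination: Z_total = R + L = 10 + j2485 Ω = 2485∠89.8° Ω.
Step 4 — Source phasor: V = 169∠0.0° V = 169 V.
Step 5 — Current: I = V / Z = 0.0002736 - j0.068 A = 0.068∠-89.8° A.
Step 6 — Complex power: S = V·I* = 0.04624 + j11.49 VA.
Step 7 — Real power: P = Re(S) = 0.04624 W.
Step 8 — Reactive power: Q = Im(S) = 11.49 VAR.
Step 9 — Apparent power: |S| = 11.49 VA.
Step 10 — Power factor: PF = P/|S| = 0.004024 (lagging).

(a) P = 0.04624 W  (b) Q = 11.49 VAR  (c) S = 11.49 VA  (d) PF = 0.004024 (lagging)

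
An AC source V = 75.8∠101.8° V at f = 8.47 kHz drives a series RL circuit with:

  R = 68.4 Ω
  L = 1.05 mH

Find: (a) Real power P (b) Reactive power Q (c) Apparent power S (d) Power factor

Step 1 — Angular frequency: ω = 2π·f = 2π·8470 = 5.322e+04 rad/s.
Step 2 — Component impedances:
  R: Z = R = 68.4 Ω
  L: Z = jωL = j·5.322e+04·0.00105 = 0 + j55.88 Ω
Step 3 — Series combination: Z_total = R + L = 68.4 + j55.88 Ω = 88.32∠39.2° Ω.
Step 4 — Source phasor: V = 75.8∠101.8° V = -15.5 + j74.2 V.
Step 5 — Current: I = V / Z = 0.3956 + j0.7616 A = 0.8582∠62.6° A.
Step 6 — Complex power: S = V·I* = 50.38 + j41.16 VA.
Step 7 — Real power: P = Re(S) = 50.38 W.
Step 8 — Reactive power: Q = Im(S) = 41.16 VAR.
Step 9 — Apparent power: |S| = 65.05 VA.
Step 10 — Power factor: PF = P/|S| = 0.7744 (lagging).

(a) P = 50.38 W  (b) Q = 41.16 VAR  (c) S = 65.05 VA  (d) PF = 0.7744 (lagging)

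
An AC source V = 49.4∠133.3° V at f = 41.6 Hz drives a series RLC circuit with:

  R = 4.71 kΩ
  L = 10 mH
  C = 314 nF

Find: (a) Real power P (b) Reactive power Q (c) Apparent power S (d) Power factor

Step 1 — Angular frequency: ω = 2π·f = 2π·41.6 = 261.4 rad/s.
Step 2 — Component impedances:
  R: Z = R = 4710 Ω
  L: Z = jωL = j·261.4·0.01 = 0 + j2.614 Ω
  C: Z = 1/(jωC) = -j/(ω·C) = 0 - j1.218e+04 Ω
Step 3 — Series combination: Z_total = R + L + C = 4710 - j1.218e+04 Ω = 1.306e+04∠-68.9° Ω.
Step 4 — Source phasor: V = 49.4∠133.3° V = -33.88 + j35.95 V.
Step 5 — Current: I = V / Z = -0.003503 - j0.001427 A = 0.003782∠-157.8° A.
Step 6 — Complex power: S = V·I* = 0.06738 - j0.1743 VA.
Step 7 — Real power: P = Re(S) = 0.06738 W.
Step 8 — Reactive power: Q = Im(S) = -0.1743 VAR.
Step 9 — Apparent power: |S| = 0.1869 VA.
Step 10 — Power factor: PF = P/|S| = 0.3606 (leading).

(a) P = 0.06738 W  (b) Q = -0.1743 VAR  (c) S = 0.1869 VA  (d) PF = 0.3606 (leading)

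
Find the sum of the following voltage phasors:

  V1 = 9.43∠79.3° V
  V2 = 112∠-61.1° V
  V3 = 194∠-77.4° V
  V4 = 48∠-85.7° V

Step 1 — Convert each phasor to rectangular form:
  V1 = 9.43·(cos(79.3°) + j·sin(79.3°)) = 1.751 + j9.266 V
  V2 = 112·(cos(-61.1°) + j·sin(-61.1°)) = 54.13 - j98.05 V
  V3 = 194·(cos(-77.4°) + j·sin(-77.4°)) = 42.32 - j189.3 V
  V4 = 48·(cos(-85.7°) + j·sin(-85.7°)) = 3.599 - j47.86 V
Step 2 — Sum components: V_total = 101.8 - j326 V.
Step 3 — Convert to polar: |V_total| = 341.5 V, ∠V_total = -72.7°.

V_total = 341.5∠-72.7° V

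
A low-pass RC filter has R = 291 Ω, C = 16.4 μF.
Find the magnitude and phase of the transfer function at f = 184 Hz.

Step 1 — Angular frequency: ω = 2π·184 = 1156 rad/s.
Step 2 — Transfer function: H(jω) = 1/(1 + jωRC).
Step 3 — Denominator: 1 + jωRC = 1 + j·1156·291·1.64e-05 = 1 + j5.517.
Step 4 — H = 0.0318 - j0.1755.
Step 5 — Magnitude: |H| = 0.1783 (-15.0 dB); phase: φ = -79.7°.

|H| = 0.1783 (-15.0 dB), φ = -79.7°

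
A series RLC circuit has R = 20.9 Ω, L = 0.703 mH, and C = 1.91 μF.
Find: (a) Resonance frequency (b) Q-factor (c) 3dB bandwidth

Step 1 — Resonance: ω₀ = 1/√(LC) = 1/√(0.000703·1.91e-06) = 2.729e+04 rad/s.
Step 2 — f₀ = ω₀/(2π) = 4343 Hz.
Step 3 — Series Q: Q = ω₀L/R = 2.729e+04·0.000703/20.9 = 0.9179.
Step 4 — Bandwidth: Δω = ω₀/Q = 2.973e+04 rad/s; BW = Δω/(2π) = 4732 Hz.

(a) f₀ = 4343 Hz  (b) Q = 0.9179  (c) BW = 4732 Hz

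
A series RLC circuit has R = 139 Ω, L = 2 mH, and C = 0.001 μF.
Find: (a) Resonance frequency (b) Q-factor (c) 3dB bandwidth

Step 1 — Resonance: ω₀ = 1/√(LC) = 1/√(0.002·1e-09) = 7.071e+05 rad/s.
Step 2 — f₀ = ω₀/(2π) = 1.125e+05 Hz.
Step 3 — Series Q: Q = ω₀L/R = 7.071e+05·0.002/139 = 10.17.
Step 4 — Bandwidth: Δω = ω₀/Q = 6.95e+04 rad/s; BW = Δω/(2π) = 1.106e+04 Hz.

(a) f₀ = 1.125e+05 Hz  (b) Q = 10.17  (c) BW = 1.106e+04 Hz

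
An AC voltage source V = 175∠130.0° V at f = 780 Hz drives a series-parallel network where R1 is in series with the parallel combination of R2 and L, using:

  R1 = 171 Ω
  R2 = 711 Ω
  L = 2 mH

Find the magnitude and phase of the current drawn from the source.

Step 1 — Angular frequency: ω = 2π·f = 2π·780 = 4901 rad/s.
Step 2 — Component impedances:
  R1: Z = R = 171 Ω
  R2: Z = R = 711 Ω
  L: Z = jωL = j·4901·0.002 = 0 + j9.802 Ω
Step 3 — Parallel branch: R2 || L = 1/(1/R2 + 1/L) = 0.1351 + j9.8 Ω.
Step 4 — Series with R1: Z_total = R1 + (R2 || L) = 171.1 + j9.8 Ω = 171.4∠3.3° Ω.
Step 5 — Source phasor: V = 175∠130.0° V = -112.5 + j134.1 V.
Step 6 — Ohm's law: I = V / Z_total = (-112.5 + j134.1) / (171.1 + j9.8) = -0.6104 + j0.8183 A.
Step 7 — Convert to polar: |I| = 1.021 A, ∠I = 126.7°.

I = 1.021∠126.7° A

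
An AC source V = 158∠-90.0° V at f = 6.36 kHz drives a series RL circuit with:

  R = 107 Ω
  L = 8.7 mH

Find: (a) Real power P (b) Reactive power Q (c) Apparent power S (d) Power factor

Step 1 — Angular frequency: ω = 2π·f = 2π·6360 = 3.996e+04 rad/s.
Step 2 — Component impedances:
  R: Z = R = 107 Ω
  L: Z = jωL = j·3.996e+04·0.0087 = 0 + j347.7 Ω
Step 3 — Series combination: Z_total = R + L = 107 + j347.7 Ω = 363.8∠72.9° Ω.
Step 4 — Source phasor: V = 158∠-90.0° V = 0 - j158 V.
Step 5 — Current: I = V / Z = -0.4151 - j0.1278 A = 0.4344∠-162.9° A.
Step 6 — Complex power: S = V·I* = 20.19 + j65.59 VA.
Step 7 — Real power: P = Re(S) = 20.19 W.
Step 8 — Reactive power: Q = Im(S) = 65.59 VAR.
Step 9 — Apparent power: |S| = 68.63 VA.
Step 10 — Power factor: PF = P/|S| = 0.2942 (lagging).

(a) P = 20.19 W  (b) Q = 65.59 VAR  (c) S = 68.63 VA  (d) PF = 0.2942 (lagging)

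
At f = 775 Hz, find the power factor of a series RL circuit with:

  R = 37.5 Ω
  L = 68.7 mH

Step 1 — Angular frequency: ω = 2π·f = 2π·775 = 4869 rad/s.
Step 2 — Component impedances:
  R: Z = R = 37.5 Ω
  L: Z = jωL = j·4869·0.0687 = 0 + j334.5 Ω
Step 3 — Series combination: Z_total = R + L = 37.5 + j334.5 Ω = 336.6∠83.6° Ω.
Step 4 — Power factor: PF = cos(φ) = Re(Z)/|Z| = 37.5/336.6 = 0.1114.
Step 5 — Type: Im(Z) = 334.5 ⇒ lagging (phase φ = 83.6°).

PF = 0.1114 (lagging, φ = 83.6°)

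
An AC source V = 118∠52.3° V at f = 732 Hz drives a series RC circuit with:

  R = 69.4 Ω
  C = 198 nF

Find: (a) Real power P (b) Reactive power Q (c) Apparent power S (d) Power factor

Step 1 — Angular frequency: ω = 2π·f = 2π·732 = 4599 rad/s.
Step 2 — Component impedances:
  R: Z = R = 69.4 Ω
  C: Z = 1/(jωC) = -j/(ω·C) = 0 - j1098 Ω
Step 3 — Series combination: Z_total = R + C = 69.4 - j1098 Ω = 1100∠-86.4° Ω.
Step 4 — Source phasor: V = 118∠52.3° V = 72.16 + j93.36 V.
Step 5 — Current: I = V / Z = -0.08055 + j0.0708 A = 0.1072∠138.7° A.
Step 6 — Complex power: S = V·I* = 0.7982 - j12.63 VA.
Step 7 — Real power: P = Re(S) = 0.7982 W.
Step 8 — Reactive power: Q = Im(S) = -12.63 VAR.
Step 9 — Apparent power: |S| = 12.65 VA.
Step 10 — Power factor: PF = P/|S| = 0.06307 (leading).

(a) P = 0.7982 W  (b) Q = -12.63 VAR  (c) S = 12.65 VA  (d) PF = 0.06307 (leading)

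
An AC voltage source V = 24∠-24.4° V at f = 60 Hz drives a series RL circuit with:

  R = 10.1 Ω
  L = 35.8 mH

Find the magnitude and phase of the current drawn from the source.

Step 1 — Angular frequency: ω = 2π·f = 2π·60 = 377 rad/s.
Step 2 — Component impedances:
  R: Z = R = 10.1 Ω
  L: Z = jωL = j·377·0.0358 = 0 + j13.5 Ω
Step 3 — Series combination: Z_total = R + L = 10.1 + j13.5 Ω = 16.86∠53.2° Ω.
Step 4 — Source phasor: V = 24∠-24.4° V = 21.86 - j9.915 V.
Step 5 — Ohm's law: I = V / Z_total = (21.86 - j9.915) / (10.1 + j13.5) = 0.306 - j1.39 A.
Step 6 — Convert to polar: |I| = 1.424 A, ∠I = -77.6°.

I = 1.424∠-77.6° A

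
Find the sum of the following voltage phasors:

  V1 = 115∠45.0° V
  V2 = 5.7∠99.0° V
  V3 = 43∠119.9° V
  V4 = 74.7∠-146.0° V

Step 1 — Convert each phasor to rectangular form:
  V1 = 115·(cos(45.0°) + j·sin(45.0°)) = 81.32 + j81.32 V
  V2 = 5.7·(cos(99.0°) + j·sin(99.0°)) = -0.8917 + j5.63 V
  V3 = 43·(cos(119.9°) + j·sin(119.9°)) = -21.43 + j37.28 V
  V4 = 74.7·(cos(-146.0°) + j·sin(-146.0°)) = -61.93 - j41.77 V
Step 2 — Sum components: V_total = -2.938 + j82.45 V.
Step 3 — Convert to polar: |V_total| = 82.5 V, ∠V_total = 92.0°.

V_total = 82.5∠92.0° V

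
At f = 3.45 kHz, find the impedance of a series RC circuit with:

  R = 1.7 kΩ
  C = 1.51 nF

Step 1 — Angular frequency: ω = 2π·f = 2π·3450 = 2.168e+04 rad/s.
Step 2 — Component impedances:
  R: Z = R = 1700 Ω
  C: Z = 1/(jωC) = -j/(ω·C) = 0 - j3.055e+04 Ω
Step 3 — Series combination: Z_total = R + C = 1700 - j3.055e+04 Ω = 3.06e+04∠-86.8° Ω.

Z = 1700 - j3.055e+04 Ω = 3.06e+04∠-86.8° Ω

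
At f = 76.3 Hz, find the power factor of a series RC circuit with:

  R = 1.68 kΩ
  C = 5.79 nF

Step 1 — Angular frequency: ω = 2π·f = 2π·76.3 = 479.4 rad/s.
Step 2 — Component impedances:
  R: Z = R = 1680 Ω
  C: Z = 1/(jωC) = -j/(ω·C) = 0 - j3.603e+05 Ω
Step 3 — Series combination: Z_total = R + C = 1680 - j3.603e+05 Ω = 3.603e+05∠-89.7° Ω.
Step 4 — Power factor: PF = cos(φ) = Re(Z)/|Z| = 1680/3.603e+05 = 0.004663.
Step 5 — Type: Im(Z) = -3.603e+05 ⇒ leading (phase φ = -89.7°).

PF = 0.004663 (leading, φ = -89.7°)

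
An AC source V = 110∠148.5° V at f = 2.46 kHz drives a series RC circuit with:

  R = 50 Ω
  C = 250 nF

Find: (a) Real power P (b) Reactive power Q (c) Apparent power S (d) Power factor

Step 1 — Angular frequency: ω = 2π·f = 2π·2460 = 1.546e+04 rad/s.
Step 2 — Component impedances:
  R: Z = R = 50 Ω
  C: Z = 1/(jωC) = -j/(ω·C) = 0 - j258.8 Ω
Step 3 — Series combination: Z_total = R + C = 50 - j258.8 Ω = 263.6∠-79.1° Ω.
Step 4 — Source phasor: V = 110∠148.5° V = -93.79 + j57.47 V.
Step 5 — Current: I = V / Z = -0.2816 - j0.308 A = 0.4173∠-132.4° A.
Step 6 — Complex power: S = V·I* = 8.709 - j45.07 VA.
Step 7 — Real power: P = Re(S) = 8.709 W.
Step 8 — Reactive power: Q = Im(S) = -45.07 VAR.
Step 9 — Apparent power: |S| = 45.91 VA.
Step 10 — Power factor: PF = P/|S| = 0.1897 (leading).

(a) P = 8.709 W  (b) Q = -45.07 VAR  (c) S = 45.91 VA  (d) PF = 0.1897 (leading)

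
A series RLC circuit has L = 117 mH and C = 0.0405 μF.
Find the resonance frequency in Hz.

Step 1 — Resonance condition Im(Z)=0 gives ω₀ = 1/√(LC).
Step 2 — ω₀ = 1/√(0.117·4.05e-08) = 1.453e+04 rad/s.
Step 3 — f₀ = ω₀/(2π) = 2312 Hz.

f₀ = 2312 Hz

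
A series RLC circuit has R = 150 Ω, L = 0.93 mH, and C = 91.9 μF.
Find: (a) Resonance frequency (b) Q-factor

Step 1 — Resonance condition Im(Z)=0 gives ω₀ = 1/√(LC).
Step 2 — ω₀ = 1/√(0.00093·9.19e-05) = 3421 rad/s.
Step 3 — f₀ = ω₀/(2π) = 544.4 Hz.
Step 4 — Series Q: Q = ω₀L/R = 3421·0.00093/150 = 0.02121.

(a) f₀ = 544.4 Hz  (b) Q = 0.02121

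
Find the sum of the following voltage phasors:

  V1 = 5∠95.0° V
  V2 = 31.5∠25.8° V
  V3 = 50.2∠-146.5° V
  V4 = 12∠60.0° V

Step 1 — Convert each phasor to rectangular form:
  V1 = 5·(cos(95.0°) + j·sin(95.0°)) = -0.4358 + j4.981 V
  V2 = 31.5·(cos(25.8°) + j·sin(25.8°)) = 28.36 + j13.71 V
  V3 = 50.2·(cos(-146.5°) + j·sin(-146.5°)) = -41.86 - j27.71 V
  V4 = 12·(cos(60.0°) + j·sin(60.0°)) = 6 + j10.39 V
Step 2 — Sum components: V_total = -7.937 + j1.376 V.
Step 3 — Convert to polar: |V_total| = 8.055 V, ∠V_total = 170.2°.

V_total = 8.055∠170.2° V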